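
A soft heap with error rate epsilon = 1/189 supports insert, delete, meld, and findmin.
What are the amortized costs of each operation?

Soft heaps (Chazelle) allow up to an epsilon = 1/189 fraction of elements to have corrupted (raised) keys. Insert is O(log(1/epsilon)) = O(log 189) amortized -- the structure maintains heap-ordered binary trees of rank bounded by O(log(1/epsilon)). Meld concatenates root lists: O(1) amortized. Delete and findmin are O(1) amortized.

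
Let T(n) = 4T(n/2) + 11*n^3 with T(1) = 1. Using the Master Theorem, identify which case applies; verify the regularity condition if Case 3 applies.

a=4, b=2, f(n)=11*n^3.
log_2(4) = 2 < 3.
f(n) = Omega(n^(2+epsilon)) for some epsilon > 0, so Case 3 is the candidate.
Regularity: a*f(n/b) = 4*11*(n/2)^3 = (4/8)*11*n^3 <= c*f(n) with c = 4/8 < 1. Satisfied.
Case 3: T(n) = Theta(n^3).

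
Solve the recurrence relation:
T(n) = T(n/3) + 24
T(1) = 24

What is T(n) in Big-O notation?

Each step divides n by 3 and adds 24. After log_3(n) steps, T(n) = O(log n).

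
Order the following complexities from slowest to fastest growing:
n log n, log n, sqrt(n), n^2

Ordered by growth rate: log n < sqrt(n) < n log n < n^2.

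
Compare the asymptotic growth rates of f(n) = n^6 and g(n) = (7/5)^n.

g(n) = (7/5)^n grows faster: (7/5)^n is exponential with base 7/5 > 1, dominating every polynomial.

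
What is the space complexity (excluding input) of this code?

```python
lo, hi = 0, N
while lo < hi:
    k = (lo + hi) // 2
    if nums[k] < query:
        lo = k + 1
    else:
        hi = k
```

Space complexity: O(1).
Only a constant amount of auxiliary storage is used; nothing grows with n.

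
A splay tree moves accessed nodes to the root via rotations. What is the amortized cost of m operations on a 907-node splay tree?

Using a potential function Phi = sum of log(size of subtree) for each node, each splay operation has amortized cost O(log n) where n = 907. Bad individual operations (O(n)) are offset by decreased potential.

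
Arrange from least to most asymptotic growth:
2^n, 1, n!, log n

Ordered by growth rate: 1 < log n < 2^n < n!.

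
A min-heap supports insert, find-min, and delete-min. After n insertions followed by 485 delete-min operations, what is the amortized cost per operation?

Insert takes O(log n) worst case. Delete-min takes O(log n). Over a sequence of n inserts and 485 delete-mins, total cost is O((n + 485) log n). Amortized per operation: O(log n).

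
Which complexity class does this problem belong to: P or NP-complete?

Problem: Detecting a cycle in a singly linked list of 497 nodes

This problem is in P: Floyd's tortoise-and-hare runs in O(n) time, O(1) space.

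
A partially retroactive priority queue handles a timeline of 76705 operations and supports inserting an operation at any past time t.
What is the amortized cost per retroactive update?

Partially retroactive priority queues (Demaine-Iacono-Langerman) allow updates at past times with queries only at the present. With a balanced BST over the m = 76705 timeline events tracking bridges, each retroactive insert or delete is O(log m) amortized.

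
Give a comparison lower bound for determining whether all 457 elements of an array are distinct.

In the algebraic decision-tree model, the YES region for element distinctness on 457 elements has 457! connected components (one per ordering). Ben-Or's theorem then gives a lower bound of Omega(log(n!)) = Omega(n log n).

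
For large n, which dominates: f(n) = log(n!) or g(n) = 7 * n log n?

f(n) = log(n!) and g(n) = 7 * n log n are Theta of each other: Stirling: log(n!) = n log n - n + O(log n) = Theta(n log n); the constant 7 doesn't change the Theta class.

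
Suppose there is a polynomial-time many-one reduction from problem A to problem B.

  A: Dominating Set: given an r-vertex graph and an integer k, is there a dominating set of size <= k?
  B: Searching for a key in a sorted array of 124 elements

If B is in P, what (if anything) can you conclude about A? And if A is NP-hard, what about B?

A poly-time reduction A <=_p B means any A-instance can be transformed to a B-instance in poly time.
If B is in P: compose the reduction with B's poly-time algorithm to solve A in poly time, so A is in P.
If A is NP-hard: every NP problem reduces to A, which reduces to B; composing reductions, every NP problem reduces to B, so B is NP-hard.
(Here in fact A is NP-complete and B is in P, so no such reduction is known -- its existence would imply P = NP; the analysis concerns only what the assumed reduction would or would not let you conclude.)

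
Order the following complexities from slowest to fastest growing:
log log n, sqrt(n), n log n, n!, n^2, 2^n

Ordered by growth rate: log log n < sqrt(n) < n log n < n^2 < 2^n < n!.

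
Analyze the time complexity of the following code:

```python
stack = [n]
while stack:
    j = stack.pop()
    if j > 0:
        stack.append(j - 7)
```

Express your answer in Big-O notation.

Time complexity: O(n).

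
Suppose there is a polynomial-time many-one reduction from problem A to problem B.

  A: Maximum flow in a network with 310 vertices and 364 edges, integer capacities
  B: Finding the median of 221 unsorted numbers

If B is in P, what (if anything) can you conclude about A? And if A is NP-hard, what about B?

A poly-time reduction A <=_p B means any A-instance can be transformed to a B-instance in poly time.
If B is in P: compose the reduction with B's poly-time algorithm to solve A in poly time, so A is in P.
If A is NP-hard: every NP problem reduces to A, which reduces to B; composing reductions, every NP problem reduces to B, so B is NP-hard.
(Here in fact A is P and B is P.)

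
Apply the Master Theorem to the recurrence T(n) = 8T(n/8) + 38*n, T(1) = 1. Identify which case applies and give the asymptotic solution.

a=8, b=8, f(n)=38*n.
log_8(8) = 1, so n^(log_b(a)) = n.
f(n) = Theta(n), so Case 2 applies.
T(n) = Theta(n log n).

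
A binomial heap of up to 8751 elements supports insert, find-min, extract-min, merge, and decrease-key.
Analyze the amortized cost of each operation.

A binomial heap with n <= 8751 elements has at most floor(log_2 8751) + 1 = 14 trees. Using potential Phi = number of trees: Insert adds one tree, but cascading merges reduce count -- amortized O(1). Find-min reads the cached minimum pointer: O(1). Extract-min creates O(log n) new trees: O(log n). Merge combines tree lists: O(log n). Decrease-key sifts the element up its tree of height <= log n: O(log n).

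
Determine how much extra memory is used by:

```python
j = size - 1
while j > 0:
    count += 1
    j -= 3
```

Space complexity: O(1).
Only a constant amount of auxiliary storage is used; nothing grows with n.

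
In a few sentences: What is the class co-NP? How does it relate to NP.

co-NP is the class of problems whose complement is in NP. A problem is in co-NP if 'no' instances have short proofs. NP and co-NP may or may not be equal. If NP != co-NP, then P != NP. Tautology (is a formula always true?) is in co-NP.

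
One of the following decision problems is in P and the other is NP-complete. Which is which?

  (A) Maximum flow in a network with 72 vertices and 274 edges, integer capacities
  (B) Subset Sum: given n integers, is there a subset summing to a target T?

(A) is P: Edmonds-Karp / push-relabel run in polynomial time.
(B) is NP-complete: one of Karp's 21 NP-complete problems.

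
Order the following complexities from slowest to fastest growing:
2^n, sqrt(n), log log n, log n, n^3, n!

Ordered by growth rate: log log n < log n < sqrt(n) < n^3 < 2^n < n!.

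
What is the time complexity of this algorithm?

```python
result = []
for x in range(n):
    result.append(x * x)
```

Time complexity: O(n).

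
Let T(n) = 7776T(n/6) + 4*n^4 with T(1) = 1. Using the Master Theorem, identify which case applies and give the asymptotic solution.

a=7776, b=6, f(n)=4*n^4.
log_6(7776) = 5 > 4.
Since f(n) = O(n^4) is polynomially smaller than n^5, Case 1 applies.
T(n) = Theta(n^5).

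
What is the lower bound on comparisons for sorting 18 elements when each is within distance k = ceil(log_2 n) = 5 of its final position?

Partition the 18 positions into floor(n/k) blocks of k = 5 consecutive positions; any permutation within a block keeps every element within k of its final position, so there are at least (k!)^(n/k) distinguishable inputs. Lower bound: log_2((k!)^(n/k)) = (n/k) * log_2(k!) = Theta(n log k); with k = ceil(log_2 n), this is Omega(n log log n).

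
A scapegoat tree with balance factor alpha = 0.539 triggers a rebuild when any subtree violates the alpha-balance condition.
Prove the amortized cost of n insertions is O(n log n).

Define potential Phi = c * sum of |size(left(v)) - size(right(v))| over all nodes. An insertion at depth d costs O(d) = O(log n) and increases Phi by O(log n). When a rebuild of subtree of size s occurs, it costs O(s) but reduces Phi by Omega(s). With alpha = 0.539, between rebuilds Omega(s) insertions must occur. Amortized cost per insertion: O(log n).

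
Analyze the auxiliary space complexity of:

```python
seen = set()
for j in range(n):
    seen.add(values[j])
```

Space complexity: O(n).
Auxiliary storage grows linearly with the input size n in the worst case.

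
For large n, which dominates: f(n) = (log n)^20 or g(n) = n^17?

g(n) = n^17 grows faster: any positive polynomial dominates any polylog.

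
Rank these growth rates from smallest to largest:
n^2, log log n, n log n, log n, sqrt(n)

Ordered by growth rate: log log n < log n < sqrt(n) < n log n < n^2.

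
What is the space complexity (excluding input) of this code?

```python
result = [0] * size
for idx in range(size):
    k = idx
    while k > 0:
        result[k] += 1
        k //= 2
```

Space complexity: O(n).
Auxiliary storage grows linearly with the input size n in the worst case.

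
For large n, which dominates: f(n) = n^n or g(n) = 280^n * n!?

g(n) = 280^n * n! grows faster: by Stirling n! ~ sqrt(2 pi n)(n/e)^n, so 280^n n! / n^n ~ (280/e)^n sqrt(2 pi n) -> infinity since 280/e > 1.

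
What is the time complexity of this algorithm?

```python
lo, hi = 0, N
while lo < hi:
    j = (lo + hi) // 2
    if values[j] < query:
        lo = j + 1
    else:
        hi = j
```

Time complexity: O(log n).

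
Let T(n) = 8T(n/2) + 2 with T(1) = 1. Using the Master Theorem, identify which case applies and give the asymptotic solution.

a=8, b=2, f(n)=2.
log_2(8) = 3 > 0.
Since f(n) = O(n^0) is polynomially smaller than n^3, Case 1 applies.
T(n) = Theta(n^3).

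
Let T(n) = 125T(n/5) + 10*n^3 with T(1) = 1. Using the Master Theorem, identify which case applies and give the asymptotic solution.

a=125, b=5, f(n)=10*n^3.
log_5(125) = 3, so n^(log_b(a)) = n^3.
f(n) = Theta(n^3), so Case 2 applies.
T(n) = Theta(n^3 log n).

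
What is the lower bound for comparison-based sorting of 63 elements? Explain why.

A comparison-based sorting algorithm corresponds to a decision tree. With 63! possible permutations, the tree has 63! leaves. The height is at least log_2(63!) = Omega(n log n) by Stirling's approximation.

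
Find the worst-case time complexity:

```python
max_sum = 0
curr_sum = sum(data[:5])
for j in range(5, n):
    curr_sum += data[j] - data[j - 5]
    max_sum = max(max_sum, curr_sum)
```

Time complexity: O(n).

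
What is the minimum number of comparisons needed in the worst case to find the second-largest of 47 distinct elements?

Lower bound: finding the max needs 47-1 comparisons. By the adversary weight-doubling argument, the max must personally win >= ceil(log_2(47)) = 6 comparisons; the 2nd-largest is among those 6 losers, needing 6-1 more comparisons. Total >= 47-1 + 6-1 = 51. A balanced knockout tournament achieves this.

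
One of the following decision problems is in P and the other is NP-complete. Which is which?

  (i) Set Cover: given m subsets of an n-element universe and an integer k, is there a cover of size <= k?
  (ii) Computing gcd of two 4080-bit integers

(i) is NP-complete: one of Karp's 21 NP-complete problems (with k part of the input).
(ii) is P: the Euclidean algorithm runs in polynomial time in the bit-length.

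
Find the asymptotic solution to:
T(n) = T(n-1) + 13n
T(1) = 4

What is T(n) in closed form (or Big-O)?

Unrolling: T(n) = 4 + 13*(2 + 3 + ... + n) = 4 + 13*(n(n+1)/2 - 1) = O(n^2).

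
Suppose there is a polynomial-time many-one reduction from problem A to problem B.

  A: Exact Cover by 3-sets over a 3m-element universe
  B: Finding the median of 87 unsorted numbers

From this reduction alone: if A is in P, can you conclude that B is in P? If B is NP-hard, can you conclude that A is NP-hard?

A poly-time reduction A <=_p B transfers tractability DOWN (B easy => A easy) and hardness UP (A hard => B hard), not the reverse.
From A in P, the reduction alone does NOT give B in P: any problem in P trivially reduces to SAT, yet SAT is not known to be in P.
From B NP-hard, the reduction alone does NOT give A NP-hard: again, easy problems reduce to hard ones.
(Here in fact A is NP-complete and B is in P, so no such reduction is known -- its existence would imply P = NP; the analysis concerns only what the assumed reduction would or would not let you conclude.)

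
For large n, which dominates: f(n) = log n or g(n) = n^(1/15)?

g(n) = n^(1/15) grows faster: any positive power of n dominates log n.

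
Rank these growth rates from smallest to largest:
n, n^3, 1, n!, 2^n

Ordered by growth rate: 1 < n < n^3 < 2^n < n!.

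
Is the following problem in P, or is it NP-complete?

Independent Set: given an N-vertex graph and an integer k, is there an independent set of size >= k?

This problem is NP-complete: complement of Clique (with k part of the input).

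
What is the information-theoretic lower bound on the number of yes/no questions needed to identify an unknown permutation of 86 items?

There are 86! = 24227095383672732381765523203441259715284870552429381750838764496720162249742450276789464634901319465571660595200000000000000000000 permutations. Each yes/no question gives at most 1 bit, so at least ceil(log_2(24227095383672732381765523203441259715284870552429381750838764496720162249742450276789464634901319465571660595200000000000000000000)) = 434 questions are needed.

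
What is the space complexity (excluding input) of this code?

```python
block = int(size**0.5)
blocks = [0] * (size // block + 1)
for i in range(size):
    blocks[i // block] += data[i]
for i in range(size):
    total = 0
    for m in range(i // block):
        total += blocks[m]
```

Space complexity: O(sqrt(n)).
Storage scales with sqrt(n).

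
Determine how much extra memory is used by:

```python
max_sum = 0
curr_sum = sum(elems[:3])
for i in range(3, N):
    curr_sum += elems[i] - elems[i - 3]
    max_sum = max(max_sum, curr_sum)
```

Space complexity: O(1).
Only a constant amount of auxiliary storage is used; nothing grows with n.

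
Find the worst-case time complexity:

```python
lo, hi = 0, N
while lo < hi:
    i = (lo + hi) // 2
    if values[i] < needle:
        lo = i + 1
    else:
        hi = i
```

Time complexity: O(log n).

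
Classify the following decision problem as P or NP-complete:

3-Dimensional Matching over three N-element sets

This problem is NP-complete: one of Karp's 21 NP-complete problems.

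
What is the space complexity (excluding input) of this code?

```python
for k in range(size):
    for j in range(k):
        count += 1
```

Space complexity: O(1).
Only a constant amount of auxiliary storage is used; nothing grows with n.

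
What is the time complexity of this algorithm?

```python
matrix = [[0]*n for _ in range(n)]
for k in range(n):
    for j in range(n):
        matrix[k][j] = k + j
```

Time complexity: O(n^2).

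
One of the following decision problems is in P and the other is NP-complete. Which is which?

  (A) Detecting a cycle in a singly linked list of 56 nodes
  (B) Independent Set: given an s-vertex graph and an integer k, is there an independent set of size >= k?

(A) is P: Floyd's tortoise-and-hare runs in O(n) time, O(1) space.
(B) is NP-complete: complement of Clique (with k part of the input).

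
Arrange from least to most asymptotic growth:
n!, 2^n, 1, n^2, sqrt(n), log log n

Ordered by growth rate: 1 < log log n < sqrt(n) < n^2 < 2^n < n!.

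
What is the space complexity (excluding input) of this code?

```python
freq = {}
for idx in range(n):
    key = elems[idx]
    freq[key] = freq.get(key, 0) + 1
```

Space complexity: O(n).
Auxiliary storage grows linearly with the input size n in the worst case.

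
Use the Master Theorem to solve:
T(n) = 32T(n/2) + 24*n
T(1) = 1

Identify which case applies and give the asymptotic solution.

a=32, b=2, f(n)=24*n.
log_2(32) = 5 > 1.
Since f(n) = O(n^1) is polynomially smaller than n^5, Case 1 applies.
T(n) = Theta(n^5).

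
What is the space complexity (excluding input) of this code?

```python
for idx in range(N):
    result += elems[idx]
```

Space complexity: O(1).
Only a constant amount of auxiliary storage is used; nothing grows with n.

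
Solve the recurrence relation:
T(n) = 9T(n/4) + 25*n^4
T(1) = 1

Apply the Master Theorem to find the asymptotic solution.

a=9, b=4, f(n)=25*n^4. log_4(9) = 1.585 < 4. Case 3: T(n) = O(n^4).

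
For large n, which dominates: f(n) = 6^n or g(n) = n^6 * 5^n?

f(n) = 6^n grows faster: 6^n / (n^6 5^n) = (6/5)^n / n^6 -> infinity since 6/5 > 1.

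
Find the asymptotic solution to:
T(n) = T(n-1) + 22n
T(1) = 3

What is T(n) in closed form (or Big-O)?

Unrolling: T(n) = 3 + 22*(2 + 3 + ... + n) = 3 + 22*(n(n+1)/2 - 1) = O(n^2).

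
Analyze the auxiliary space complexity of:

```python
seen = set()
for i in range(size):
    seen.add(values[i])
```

Space complexity: O(n).
Auxiliary storage grows linearly with the input size n in the worst case.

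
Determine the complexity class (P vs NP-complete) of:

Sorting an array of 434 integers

This problem is in P: merge sort runs in O(n log n).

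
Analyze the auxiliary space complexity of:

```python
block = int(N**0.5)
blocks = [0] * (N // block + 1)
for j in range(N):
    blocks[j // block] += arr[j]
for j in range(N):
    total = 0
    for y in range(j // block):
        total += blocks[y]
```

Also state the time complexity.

Space complexity: O(sqrt(n)).
Storage scales with sqrt(n).
Time complexity: O(n * sqrt(n)).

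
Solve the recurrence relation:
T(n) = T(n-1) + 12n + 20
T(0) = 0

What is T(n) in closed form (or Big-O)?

Dominant term in sum is 12*sum(i, i=1..n) = 12*n*(n+1)/2 = O(n^2).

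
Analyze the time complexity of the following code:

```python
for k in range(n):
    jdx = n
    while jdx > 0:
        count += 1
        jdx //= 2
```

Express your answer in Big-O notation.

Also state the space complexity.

Time complexity: O(n log n).
Space complexity: O(1).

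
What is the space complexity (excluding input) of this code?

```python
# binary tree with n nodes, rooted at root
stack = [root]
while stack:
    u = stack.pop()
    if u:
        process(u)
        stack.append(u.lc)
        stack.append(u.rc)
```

Space complexity: O(n).
Auxiliary storage grows linearly with the input size n in the worst case.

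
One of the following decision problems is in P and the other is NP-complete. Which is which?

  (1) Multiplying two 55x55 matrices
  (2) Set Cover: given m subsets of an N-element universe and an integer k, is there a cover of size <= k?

(1) is P: the schoolbook algorithm runs in O(n^3).
(2) is NP-complete: one of Karp's 21 NP-complete problems (with k part of the input).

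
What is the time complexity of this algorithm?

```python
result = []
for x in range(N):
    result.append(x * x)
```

Time complexity: O(n).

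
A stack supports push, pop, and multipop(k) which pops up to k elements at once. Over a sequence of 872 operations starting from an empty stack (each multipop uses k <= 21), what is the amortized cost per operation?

Each element is pushed exactly once and popped at most once (whether by pop or as part of a multipop). So the total number of individual pops over the whole sequence is at most the number of pushes, which is at most 872. Total work <= 2 * 872, hence O(1) amortized per operation.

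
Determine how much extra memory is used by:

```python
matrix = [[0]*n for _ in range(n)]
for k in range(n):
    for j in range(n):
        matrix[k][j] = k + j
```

Space complexity: O(n^2).
A 2D structure of size n x n is allocated.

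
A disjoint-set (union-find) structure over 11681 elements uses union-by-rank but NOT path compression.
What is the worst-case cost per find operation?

Union-by-rank alone keeps every tree's height <= log_2(11681) ~= 13.5. Each find traverses from a node to its root, costing O(height) = O(log n). Without path compression this bound is tight.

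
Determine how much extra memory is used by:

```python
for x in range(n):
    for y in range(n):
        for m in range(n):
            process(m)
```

Space complexity: O(1).
Only a constant amount of auxiliary storage is used; nothing grows with n.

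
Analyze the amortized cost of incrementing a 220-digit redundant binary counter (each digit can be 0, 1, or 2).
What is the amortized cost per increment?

A redundant counter on 220 digits allows digit values 0, 1, 2. Increment adds 1 to the least significant digit and carries any 2 to a 0 plus +1 on the next digit. With potential Phi = (number of 2-digits), each increment does O(1) actual work plus a chain of carries, each of which decreases Phi by 1. Amortized O(1).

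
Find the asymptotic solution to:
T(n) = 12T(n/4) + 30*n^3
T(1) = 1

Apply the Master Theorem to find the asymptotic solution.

a=12, b=4, f(n)=30*n^3. log_4(12) = 1.792 < 3. Case 3: T(n) = O(n^3).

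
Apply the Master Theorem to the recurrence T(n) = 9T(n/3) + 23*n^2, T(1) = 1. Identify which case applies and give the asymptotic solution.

a=9, b=3, f(n)=23*n^2.
log_3(9) = 2, so n^(log_b(a)) = n^2.
f(n) = Theta(n^2), so Case 2 applies.
T(n) = Theta(n^2 log n).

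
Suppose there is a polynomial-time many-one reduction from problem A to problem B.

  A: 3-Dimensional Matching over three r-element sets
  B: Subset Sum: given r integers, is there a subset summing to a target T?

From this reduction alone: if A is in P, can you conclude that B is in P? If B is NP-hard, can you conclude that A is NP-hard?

A poly-time reduction A <=_p B transfers tractability DOWN (B easy => A easy) and hardness UP (A hard => B hard), not the reverse.
From A in P, the reduction alone does NOT give B in P: any problem in P trivially reduces to SAT, yet SAT is not known to be in P.
From B NP-hard, the reduction alone does NOT give A NP-hard: again, easy problems reduce to hard ones.
(Here in fact A is NP-complete and B is NP-complete.)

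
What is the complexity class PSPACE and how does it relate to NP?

PSPACE is the class of problems solvable with polynomial space. NP is a subset of PSPACE (a poly-space machine can enumerate all certificates). PSPACE-complete problems include QBF (quantified Boolean formulas) and generalized games. It is unknown whether NP = PSPACE.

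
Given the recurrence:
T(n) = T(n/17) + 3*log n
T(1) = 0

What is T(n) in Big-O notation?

Each of the log_17(n) levels adds O(log n). T(n) = O(log^2 n).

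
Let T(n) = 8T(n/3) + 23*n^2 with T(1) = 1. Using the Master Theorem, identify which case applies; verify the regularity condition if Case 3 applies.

a=8, b=3, f(n)=23*n^2.
log_3(8) = 1.893 < 2.
f(n) = Omega(n^(1.893+epsilon)) for some epsilon > 0, so Case 3 is the candidate.
Regularity: a*f(n/b) = 8*23*(n/3)^2 = (8/9)*23*n^2 <= c*f(n) with c = 8/9 < 1. Satisfied.
Case 3: T(n) = Theta(n^2).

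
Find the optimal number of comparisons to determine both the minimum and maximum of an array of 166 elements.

Naive approach: 330 comparisons (165 for max + 165 for min).
Optimal: Compare elements in pairs first (floor(n/2) = 83 comparisons), then find max among winners and min among losers (82 comparisons each).
Total: ceil(3n/2) - 2 = 247 comparisons. An adversary argument shows this is also a lower bound.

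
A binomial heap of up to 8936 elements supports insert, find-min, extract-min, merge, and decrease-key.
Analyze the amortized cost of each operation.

A binomial heap with n <= 8936 elements has at most floor(log_2 8936) + 1 = 14 trees. Using potential Phi = number of trees: Insert adds one tree, but cascading merges reduce count -- amortized O(1). Find-min reads the cached minimum pointer: O(1). Extract-min creates O(log n) new trees: O(log n). Merge combines tree lists: O(log n). Decrease-key sifts the element up its tree of height <= log n: O(log n).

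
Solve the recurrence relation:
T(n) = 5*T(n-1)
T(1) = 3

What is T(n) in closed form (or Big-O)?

Each step multiplies by 5. T(n) = T(1)*5^(n-1) = 3*5^(n-1).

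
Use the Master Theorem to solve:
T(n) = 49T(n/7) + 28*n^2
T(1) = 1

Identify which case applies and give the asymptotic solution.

a=49, b=7, f(n)=28*n^2.
log_7(49) = 2, so n^(log_b(a)) = n^2.
f(n) = Theta(n^2), so Case 2 applies.
T(n) = Theta(n^2 log n).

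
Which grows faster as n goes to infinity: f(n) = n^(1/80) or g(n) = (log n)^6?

f(n) = n^(1/80) grows faster: any positive power of n dominates any polylog.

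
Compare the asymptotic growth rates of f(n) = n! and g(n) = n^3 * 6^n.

f(n) = n! grows faster: by Stirling n! ~ (n/e)^n sqrt(2*pi*n); (n/e)^n eventually dominates n^3 * 6^n.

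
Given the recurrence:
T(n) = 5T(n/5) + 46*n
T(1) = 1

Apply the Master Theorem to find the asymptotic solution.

a=5, b=5, f(n)=46*n. log_5(5) = 1. Case 2: T(n) = O(n log n).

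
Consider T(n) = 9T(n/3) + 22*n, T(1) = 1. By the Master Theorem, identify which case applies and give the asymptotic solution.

a=9, b=3, f(n)=22*n.
log_3(9) = 2 > 1.
Since f(n) = O(n^1) is polynomially smaller than n^2, Case 1 applies.
T(n) = Theta(n^2).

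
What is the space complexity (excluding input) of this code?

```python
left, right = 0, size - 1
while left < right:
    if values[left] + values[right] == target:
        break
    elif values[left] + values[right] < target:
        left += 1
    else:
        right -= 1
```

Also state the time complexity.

Space complexity: O(1).
Only a constant amount of auxiliary storage is used; nothing grows with n.
Time complexity: O(n).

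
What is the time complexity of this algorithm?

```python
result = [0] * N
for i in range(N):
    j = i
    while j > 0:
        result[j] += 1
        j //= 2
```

Time complexity: O(n log n).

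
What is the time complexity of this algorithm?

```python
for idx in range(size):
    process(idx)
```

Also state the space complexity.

Time complexity: O(n).
Space complexity: O(1).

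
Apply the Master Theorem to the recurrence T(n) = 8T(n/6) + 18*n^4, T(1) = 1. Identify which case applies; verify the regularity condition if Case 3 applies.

a=8, b=6, f(n)=18*n^4.
log_6(8) = 1.161 < 4.
f(n) = Omega(n^(1.161+epsilon)) for some epsilon > 0, so Case 3 is the candidate.
Regularity: a*f(n/b) = 8*18*(n/6)^4 = (8/1296)*18*n^4 <= c*f(n) with c = 8/1296 < 1. Satisfied.
Case 3: T(n) = Theta(n^4).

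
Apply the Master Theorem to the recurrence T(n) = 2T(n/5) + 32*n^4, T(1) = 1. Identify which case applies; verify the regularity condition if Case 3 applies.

a=2, b=5, f(n)=32*n^4.
log_5(2) = 0.4307 < 4.
f(n) = Omega(n^(0.4307+epsilon)) for some epsilon > 0, so Case 3 is the candidate.
Regularity: a*f(n/b) = 2*32*(n/5)^4 = (2/625)*32*n^4 <= c*f(n) with c = 2/625 < 1. Satisfied.
Case 3: T(n) = Theta(n^4).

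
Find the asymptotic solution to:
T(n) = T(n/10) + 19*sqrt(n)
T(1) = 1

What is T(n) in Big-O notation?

Each level contributes sqrt(n/10^k). Geometric series with ratio 1/sqrt(10) < 1 sums to O(sqrt(n)).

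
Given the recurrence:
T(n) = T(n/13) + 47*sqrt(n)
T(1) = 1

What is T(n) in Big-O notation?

Each level contributes sqrt(n/13^k). Geometric series with ratio 1/sqrt(13) < 1 sums to O(sqrt(n)).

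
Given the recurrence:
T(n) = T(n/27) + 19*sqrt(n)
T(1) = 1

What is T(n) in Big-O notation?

Each level contributes sqrt(n/27^k). Geometric series with ratio 1/sqrt(27) < 1 sums to O(sqrt(n)).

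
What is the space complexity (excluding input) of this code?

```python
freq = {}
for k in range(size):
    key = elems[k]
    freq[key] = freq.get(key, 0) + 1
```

Space complexity: O(n).
Auxiliary storage grows linearly with the input size n in the worst case.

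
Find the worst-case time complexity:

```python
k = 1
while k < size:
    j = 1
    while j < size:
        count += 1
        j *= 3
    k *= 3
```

Time complexity: O(log^2 n).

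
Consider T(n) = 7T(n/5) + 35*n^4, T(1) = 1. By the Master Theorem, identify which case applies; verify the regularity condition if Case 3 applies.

a=7, b=5, f(n)=35*n^4.
log_5(7) = 1.209 < 4.
f(n) = Omega(n^(1.209+epsilon)) for some epsilon > 0, so Case 3 is the candidate.
Regularity: a*f(n/b) = 7*35*(n/5)^4 = (7/625)*35*n^4 <= c*f(n) with c = 7/625 < 1. Satisfied.
Case 3: T(n) = Theta(n^4).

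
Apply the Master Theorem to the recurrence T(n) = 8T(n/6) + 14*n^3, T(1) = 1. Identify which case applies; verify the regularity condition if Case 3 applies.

a=8, b=6, f(n)=14*n^3.
log_6(8) = 1.161 < 3.
f(n) = Omega(n^(1.161+epsilon)) for some epsilon > 0, so Case 3 is the candidate.
Regularity: a*f(n/b) = 8*14*(n/6)^3 = (8/216)*14*n^3 <= c*f(n) with c = 8/216 < 1. Satisfied.
Case 3: T(n) = Theta(n^3).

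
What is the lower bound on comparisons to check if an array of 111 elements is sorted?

To verify 111 elements are sorted, we must compare each consecutive pair. Skipping any pair allows an adversary to swap them. Therefore 110 comparisons are necessary and sufficient.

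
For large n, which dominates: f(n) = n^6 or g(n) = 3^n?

g(n) = 3^n grows faster: any exponential with base > 1 dominates every polynomial.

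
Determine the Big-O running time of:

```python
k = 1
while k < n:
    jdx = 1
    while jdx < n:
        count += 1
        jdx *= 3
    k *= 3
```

Time complexity: O(log^2 n).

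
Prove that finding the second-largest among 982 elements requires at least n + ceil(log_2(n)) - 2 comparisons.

Lower bound (adversary): identifying the maximum requires 982-1 comparisons (each eliminates one candidate). Assign weight 1 to each element; on each comparison the adversary lets the heavier side win and gives it the loser's weight. The max ends with weight 982, but each comparison it wins at most doubles its weight, so the max must win >= ceil(log_2(982)) = 10 comparisons. The second-largest is one of those 10 direct losers to the max, and identifying which one is largest needs >= 10-1 further comparisons. Total >= 982-1 + 10-1 = 990.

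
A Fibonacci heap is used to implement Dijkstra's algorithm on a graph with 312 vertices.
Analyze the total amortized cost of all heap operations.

Dijkstra performs 312 insert, 312 extract-min, and at most E decrease-key operations. With Fibonacci heap: insert O(1) amortized, extract-min O(log n) amortized, decrease-key O(1) amortized. Total with n = 312: O(n * 1 + n * log n + E * 1) = O(n log n + E).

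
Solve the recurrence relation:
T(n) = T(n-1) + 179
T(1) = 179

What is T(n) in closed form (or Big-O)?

Unrolling: T(n) = T(n-1) + 179 = T(n-2) + 2*179 = ... = T(1) + (n-1)*179 = 179 + (n-1)*179 = 179n.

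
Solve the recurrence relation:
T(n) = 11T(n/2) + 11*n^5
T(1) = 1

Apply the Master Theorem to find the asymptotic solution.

a=11, b=2, f(n)=11*n^5. log_2(11) = 3.459 < 5. Case 3: T(n) = O(n^5).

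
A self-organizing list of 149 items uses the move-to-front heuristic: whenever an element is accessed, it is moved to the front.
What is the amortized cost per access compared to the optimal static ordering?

With potential Phi = number of inversions between the MTF list and the optimal static list (at most C(149,2)), each access has amortized cost at most 2 * (cost under optimal static ordering). This is the move-to-front 2-competitiveness result.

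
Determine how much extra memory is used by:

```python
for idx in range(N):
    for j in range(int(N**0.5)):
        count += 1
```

Space complexity: O(1).
Only a constant amount of auxiliary storage is used; nothing grows with n.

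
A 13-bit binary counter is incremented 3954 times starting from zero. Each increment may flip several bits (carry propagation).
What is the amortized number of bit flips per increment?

Bit i flips on every 2^i-th increment, so over 3954 increments bit i flips floor(3954/2^i) times. Summing over i: total flips < 2 * 3954. Amortized: < 2 = O(1) per increment.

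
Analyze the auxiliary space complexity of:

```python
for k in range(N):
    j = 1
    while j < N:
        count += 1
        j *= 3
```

Space complexity: O(1).
Only a constant amount of auxiliary storage is used; nothing grows with n.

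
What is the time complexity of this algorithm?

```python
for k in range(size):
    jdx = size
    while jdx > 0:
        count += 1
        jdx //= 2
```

Time complexity: O(n log n).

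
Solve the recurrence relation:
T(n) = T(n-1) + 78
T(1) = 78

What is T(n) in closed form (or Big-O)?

Unrolling: T(n) = T(n-1) + 78 = T(n-2) + 2*78 = ... = T(1) + (n-1)*78 = 78 + (n-1)*78 = 78n.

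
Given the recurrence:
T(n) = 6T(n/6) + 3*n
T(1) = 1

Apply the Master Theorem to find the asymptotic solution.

a=6, b=6, f(n)=3*n. log_6(6) = 1. Case 2: T(n) = O(n log n).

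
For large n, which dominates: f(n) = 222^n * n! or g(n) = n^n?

f(n) = 222^n * n! grows faster: by Stirling n! ~ sqrt(2 pi n)(n/e)^n, so 222^n n! / n^n ~ (222/e)^n sqrt(2 pi n) -> infinity since 222/e > 1.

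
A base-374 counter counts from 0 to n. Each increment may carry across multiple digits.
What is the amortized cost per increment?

Digit at position i changes every 374^i increments. Total digit changes over n increments: n * 374/(374-1) = O(n). Amortized: O(1).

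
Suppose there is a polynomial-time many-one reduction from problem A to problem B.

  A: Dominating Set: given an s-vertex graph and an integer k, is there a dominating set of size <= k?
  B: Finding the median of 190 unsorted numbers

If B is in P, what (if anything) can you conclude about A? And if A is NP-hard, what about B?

A poly-time reduction A <=_p B means any A-instance can be transformed to a B-instance in poly time.
If B is in P: compose the reduction with B's poly-time algorithm to solve A in poly time, so A is in P.
If A is NP-hard: every NP problem reduces to A, which reduces to B; composing reductions, every NP problem reduces to B, so B is NP-hard.
(Here in fact A is NP-complete and B is in P, so no such reduction is known -- its existence would imply P = NP; the analysis concerns only what the assumed reduction would or would not let you conclude.)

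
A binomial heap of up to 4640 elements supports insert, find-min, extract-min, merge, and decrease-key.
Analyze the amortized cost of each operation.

A binomial heap with n <= 4640 elements has at most floor(log_2 4640) + 1 = 13 trees. Using potential Phi = number of trees: Insert adds one tree, but cascading merges reduce count -- amortized O(1). Find-min reads the cached minimum pointer: O(1). Extract-min creates O(log n) new trees: O(log n). Merge combines tree lists: O(log n). Decrease-key sifts the element up its tree of height <= log n: O(log n).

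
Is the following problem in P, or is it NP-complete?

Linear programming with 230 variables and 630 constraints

This problem is in P: the ellipsoid and interior-point methods run in polynomial time.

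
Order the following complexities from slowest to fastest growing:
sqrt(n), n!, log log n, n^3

Ordered by growth rate: log log n < sqrt(n) < n^3 < n!.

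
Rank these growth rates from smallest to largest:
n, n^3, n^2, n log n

Ordered by growth rate: n < n log n < n^2 < n^3.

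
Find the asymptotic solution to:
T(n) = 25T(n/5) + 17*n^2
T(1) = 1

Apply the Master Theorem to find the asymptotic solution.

a=25, b=5, f(n)=17*n^2. log_5(25) = 2. Case 2: T(n) = O(n^2 log n).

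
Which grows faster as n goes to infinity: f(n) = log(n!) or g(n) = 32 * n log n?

f(n) = log(n!) and g(n) = 32 * n log n are Theta of each other: Stirling: log(n!) = n log n - n + O(log n) = Theta(n log n); the constant 32 doesn't change the Theta class.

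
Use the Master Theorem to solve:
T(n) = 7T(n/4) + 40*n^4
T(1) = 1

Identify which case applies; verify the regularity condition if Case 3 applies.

a=7, b=4, f(n)=40*n^4.
log_4(7) = 1.404 < 4.
f(n) = Omega(n^(1.404+epsilon)) for some epsilon > 0, so Case 3 is the candidate.
Regularity: a*f(n/b) = 7*40*(n/4)^4 = (7/256)*40*n^4 <= c*f(n) with c = 7/256 < 1. Satisfied.
Case 3: T(n) = Theta(n^4).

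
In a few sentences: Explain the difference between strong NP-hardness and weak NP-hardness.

A problem is strongly NP-hard if it remains NP-hard even when all numbers in the input are bounded by a polynomial in the input length. A weakly NP-hard problem admits a pseudopolynomial algorithm. Subset Sum is weakly NP-hard (has O(nW) DP). 3-SAT is strongly NP-hard (no numeric parameters).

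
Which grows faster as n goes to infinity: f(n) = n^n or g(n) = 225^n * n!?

g(n) = 225^n * n! grows faster: by Stirling n! ~ sqrt(2 pi n)(n/e)^n, so 225^n n! / n^n ~ (225/e)^n sqrt(2 pi n) -> infinity since 225/e > 1.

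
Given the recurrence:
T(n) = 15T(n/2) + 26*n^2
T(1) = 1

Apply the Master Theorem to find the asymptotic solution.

a=15, b=2, f(n)=26*n^2. log_2(15) = 3.907. Case 1 of Master Theorem: T(n) = O(n^3.907).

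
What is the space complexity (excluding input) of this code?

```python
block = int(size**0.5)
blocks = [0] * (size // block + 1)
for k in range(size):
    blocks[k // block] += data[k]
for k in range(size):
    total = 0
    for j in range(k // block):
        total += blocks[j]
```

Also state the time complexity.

Space complexity: O(sqrt(n)).
Storage scales with sqrt(n).
Time complexity: O(n * sqrt(n)).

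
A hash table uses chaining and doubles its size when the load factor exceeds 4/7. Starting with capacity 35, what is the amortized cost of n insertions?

Rehashing occurs when load exceeds 4/7. Total rehash cost is geometric series summing to O(n). Each insertion itself is O(1). Amortized: O(1).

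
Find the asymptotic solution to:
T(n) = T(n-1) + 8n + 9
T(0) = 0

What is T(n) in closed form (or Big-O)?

Dominant term in sum is 8*sum(i, i=1..n) = 8*n*(n+1)/2 = O(n^2).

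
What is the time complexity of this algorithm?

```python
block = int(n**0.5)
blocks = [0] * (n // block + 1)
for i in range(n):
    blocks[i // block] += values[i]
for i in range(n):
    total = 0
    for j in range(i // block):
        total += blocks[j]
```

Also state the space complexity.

Time complexity: O(n * sqrt(n)).
Space complexity: O(sqrt(n)).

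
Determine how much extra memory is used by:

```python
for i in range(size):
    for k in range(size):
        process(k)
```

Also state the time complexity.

Space complexity: O(1).
Only a constant amount of auxiliary storage is used; nothing grows with n.
Time complexity: O(n^2).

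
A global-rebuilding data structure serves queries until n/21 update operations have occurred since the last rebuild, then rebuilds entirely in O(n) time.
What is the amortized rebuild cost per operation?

The O(n) rebuild is triggered by n/21 operations, so each contributes O(n)/(n/21) = O(21) = O(1) to the rebuild cost.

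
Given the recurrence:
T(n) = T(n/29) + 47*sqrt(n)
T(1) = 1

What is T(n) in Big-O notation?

Each level contributes sqrt(n/29^k). Geometric series with ratio 1/sqrt(29) < 1 sums to O(sqrt(n)).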